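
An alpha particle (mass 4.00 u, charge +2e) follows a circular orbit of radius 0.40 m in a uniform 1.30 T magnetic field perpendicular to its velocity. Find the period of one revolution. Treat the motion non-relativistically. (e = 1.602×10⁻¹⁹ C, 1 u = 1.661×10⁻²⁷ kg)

T ≈ 1.00×10⁻⁷ s

The cyclotron period depends only on m, q, B: T = 2πm/(|q|B).
T = 2π(6.644×10⁻²⁷)/((3.204×10⁻¹⁹)(1.30)) ≈ 1.00×10⁻⁷ s.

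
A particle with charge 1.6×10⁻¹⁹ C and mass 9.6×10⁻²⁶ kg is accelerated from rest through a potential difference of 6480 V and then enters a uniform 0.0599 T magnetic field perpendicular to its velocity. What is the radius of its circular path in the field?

Acceleration: |q|V = ½mv² ⇒ v = √(2|q|V/m) = √(2·1.6×10⁻¹⁹·6480/9.6×10⁻²⁶) ≈ 1.470×10⁵ m/s.
In the field: r = mv/(|q|B) = (9.6×10⁻²⁶)(1.470×10⁵)/((1.6×10⁻¹⁹)(0.0599)) ≈ 1.47 m.

r ≈ 1.47 m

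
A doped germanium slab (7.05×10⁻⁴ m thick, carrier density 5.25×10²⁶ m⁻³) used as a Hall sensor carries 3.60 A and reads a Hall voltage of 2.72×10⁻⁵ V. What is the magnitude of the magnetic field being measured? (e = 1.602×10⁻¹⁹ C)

From V_H = IB/(n e t), B = V_H n e t / I.
B = (2.72×10⁻⁵)(5.25×10²⁶)(1.602×10⁻¹⁹)(7.05×10⁻⁴)/3.60 ≈ 0.448 T.

B ≈ 0.448 T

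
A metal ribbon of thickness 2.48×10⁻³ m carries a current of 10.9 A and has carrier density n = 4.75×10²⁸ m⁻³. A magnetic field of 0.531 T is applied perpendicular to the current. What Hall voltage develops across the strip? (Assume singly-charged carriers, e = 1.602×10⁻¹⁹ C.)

V_H = IB/(n e t).
V_H = (10.9)(0.531)/((4.75×10²⁸)(1.602×10⁻¹⁹)(2.48×10⁻³)) ≈ 3.07×10⁻⁷ V.

V_H ≈ 3.07×10⁻⁷ V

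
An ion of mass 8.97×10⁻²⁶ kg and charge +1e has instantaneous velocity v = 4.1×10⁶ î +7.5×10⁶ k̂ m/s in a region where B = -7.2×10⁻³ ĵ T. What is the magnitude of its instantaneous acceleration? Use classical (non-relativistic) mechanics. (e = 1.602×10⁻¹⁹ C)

|a| ≈ 1.10×10¹¹ m/s²

v×B = (5.40×10⁴, 0, -2.95×10⁴) N/C.
F = q v×B = (1.602×10⁻¹⁹ C)·(5.40×10⁴, 0, -2.95×10⁴) = (8.65×10⁻¹⁵, 0, -4.73×10⁻¹⁵) N.
|a| = |F|/m = 9.859×10⁻¹⁵/8.97×10⁻²⁶ ≈ 1.10×10¹¹ m/s².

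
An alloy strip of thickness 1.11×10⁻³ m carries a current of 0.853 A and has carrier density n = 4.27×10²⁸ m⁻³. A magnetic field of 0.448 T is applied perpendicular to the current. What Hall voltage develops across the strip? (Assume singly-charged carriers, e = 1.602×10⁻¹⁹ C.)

V_H = IB/(n e t).
V_H = (0.853)(0.448)/((4.27×10²⁸)(1.602×10⁻¹⁹)(1.11×10⁻³)) ≈ 5.03×10⁻⁸ V.

V_H ≈ 5.03×10⁻⁸ V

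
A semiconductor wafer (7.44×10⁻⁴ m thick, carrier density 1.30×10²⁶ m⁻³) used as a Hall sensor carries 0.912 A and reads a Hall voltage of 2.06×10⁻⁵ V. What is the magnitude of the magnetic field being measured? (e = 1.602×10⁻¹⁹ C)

From V_H = IB/(n e t), B = V_H n e t / I.
B = (2.06×10⁻⁵)(1.30×10²⁶)(1.602×10⁻¹⁹)(7.44×10⁻⁴)/0.912 ≈ 0.350 T.

B ≈ 0.350 T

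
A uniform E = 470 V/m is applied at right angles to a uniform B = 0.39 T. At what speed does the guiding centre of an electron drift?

The E×B drift speed is v_d = E/B.
v_d = 470/0.39 = 1200 m/s.

v_d ≈ 1200 m/s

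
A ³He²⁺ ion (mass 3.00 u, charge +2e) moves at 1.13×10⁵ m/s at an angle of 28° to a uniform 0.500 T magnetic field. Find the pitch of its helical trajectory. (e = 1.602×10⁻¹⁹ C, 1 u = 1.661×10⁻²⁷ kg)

v∥ = v cosθ = 1.13×10⁵·cos28° ≈ 9.977×10⁴ m/s.
T = 2πm/(|q|B) = 2π(4.983×10⁻²⁷)/((3.204×10⁻¹⁹)(0.500)) ≈ 1.954×10⁻⁷ s.
pitch = v∥ T = (9.977×10⁴)(1.954×10⁻⁷) ≈ 0.0195 m.

p ≈ 0.0195 m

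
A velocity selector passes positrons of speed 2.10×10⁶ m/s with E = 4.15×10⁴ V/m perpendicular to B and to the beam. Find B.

B = 0.0198 T

Balance of forces in the selector: qE = qvB ⇒ B = E/v.
B = 4.15×10⁴/2.10×10⁶ = 0.0198 T.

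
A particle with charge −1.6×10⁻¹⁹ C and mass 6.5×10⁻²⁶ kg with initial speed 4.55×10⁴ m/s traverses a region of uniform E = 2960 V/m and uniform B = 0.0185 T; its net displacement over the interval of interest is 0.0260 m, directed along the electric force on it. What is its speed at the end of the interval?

B does no work; ΔKE = |q|E d.
½mv_f² = ½mv₀² + |q|Ed = ½(6.5×10⁻²⁶)(4.55×10⁴)² + (1.6×10⁻¹⁹)(2960)(0.0260) ≈ 6.728×10⁻¹⁷ J + 1.231×10⁻¹⁷ J ≈ 7.960×10⁻¹⁷ J.
v_f = √(2·7.960×10⁻¹⁷/6.5×10⁻²⁶) ≈ 4.95×10⁴ m/s.

v_f ≈ 4.95×10⁴ m/s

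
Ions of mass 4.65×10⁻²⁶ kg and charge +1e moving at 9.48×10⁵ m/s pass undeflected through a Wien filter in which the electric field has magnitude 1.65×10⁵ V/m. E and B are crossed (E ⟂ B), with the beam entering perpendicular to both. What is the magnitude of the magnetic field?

Balance of forces in the selector: qE = qvB ⇒ B = E/v.
B = 1.65×10⁵/9.48×10⁵ = 0.174 T.

B = 0.174 T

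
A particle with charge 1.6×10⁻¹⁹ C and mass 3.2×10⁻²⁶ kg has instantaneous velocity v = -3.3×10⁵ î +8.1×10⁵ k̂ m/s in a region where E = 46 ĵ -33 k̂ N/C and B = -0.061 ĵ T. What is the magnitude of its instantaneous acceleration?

v×B = (4.94×10⁴, 0, 2.01×10⁴) N/C.
E + v×B = (4.94×10⁴, 46.0, 2.01×10⁴) N/C.
F = q(E + v×B) = (1.6×10⁻¹⁹ C)·(4.94×10⁴, 46.0, 2.01×10⁴) = (7.91×10⁻¹⁵, 7.36×10⁻¹⁸, 3.22×10⁻¹⁵) N.
|a| = |F|/m = 8.535×10⁻¹⁵/3.2×10⁻²⁶ ≈ 2.67×10¹¹ m/s².

|a| ≈ 2.67×10¹¹ m/s²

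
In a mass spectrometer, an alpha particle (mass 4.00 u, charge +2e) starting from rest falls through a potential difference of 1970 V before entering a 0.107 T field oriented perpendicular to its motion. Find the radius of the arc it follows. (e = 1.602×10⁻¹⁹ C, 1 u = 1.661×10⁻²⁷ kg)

r ≈ 0.0845 m

Acceleration: |q|V = ½mv² ⇒ v = √(2|q|V/m) = √(2·3.204×10⁻¹⁹·1970/6.644×10⁻²⁷) ≈ 4.359×10⁵ m/s.
In the field: r = mv/(|q|B) = (6.644×10⁻²⁷)(4.359×10⁵)/((3.204×10⁻¹⁹)(0.107)) ≈ 0.0845 m.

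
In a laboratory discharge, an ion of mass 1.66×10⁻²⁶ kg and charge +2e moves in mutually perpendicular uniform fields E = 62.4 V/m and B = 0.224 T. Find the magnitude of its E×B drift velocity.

v_d ≈ 279 m/s

The E×B drift speed is v_d = E/B.
v_d = 62.4/0.224 = 279 m/s.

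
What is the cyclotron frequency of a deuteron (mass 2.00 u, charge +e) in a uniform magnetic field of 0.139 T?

f ≈ 1.07×10⁶ Hz

f = |q|B/(2πm).
f = (1.602×10⁻¹⁹)(0.139)/(2π·3.322×10⁻²⁷) ≈ 1.07×10⁶ Hz.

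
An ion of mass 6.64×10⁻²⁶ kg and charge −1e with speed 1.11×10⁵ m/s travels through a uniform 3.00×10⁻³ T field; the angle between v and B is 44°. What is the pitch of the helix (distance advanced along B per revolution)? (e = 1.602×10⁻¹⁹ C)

v∥ = v cosθ = 1.11×10⁵·cos44° ≈ 7.985×10⁴ m/s.
T = 2πm/(|q|B) = 2π(6.64×10⁻²⁶)/((1.602×10⁻¹⁹)(3.00×10⁻³)) ≈ 8.681×10⁻⁴ s.
pitch = v∥ T = (7.985×10⁴)(8.681×10⁻⁴) ≈ 69.3 m.

p ≈ 69.3 m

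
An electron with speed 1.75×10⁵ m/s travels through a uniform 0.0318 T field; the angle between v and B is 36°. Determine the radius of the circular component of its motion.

r ≈ 1.84×10⁻⁵ m

v⊥ = v sinθ = 1.75×10⁵·sin36° ≈ 1.029×10⁵ m/s.
r = m v⊥/(|q|B) = (9.109×10⁻³¹)(1.029×10⁵)/((1.602×10⁻¹⁹)(0.0318)) ≈ 1.84×10⁻⁵ m.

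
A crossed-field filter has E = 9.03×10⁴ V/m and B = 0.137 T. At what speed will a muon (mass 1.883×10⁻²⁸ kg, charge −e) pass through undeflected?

Straight-line motion ⇒ electric and magnetic forces cancel, so E = vB.
v = E/B = 9.03×10⁴/0.137 = 6.59×10⁵ m/s.

v = 6.59×10⁵ m/s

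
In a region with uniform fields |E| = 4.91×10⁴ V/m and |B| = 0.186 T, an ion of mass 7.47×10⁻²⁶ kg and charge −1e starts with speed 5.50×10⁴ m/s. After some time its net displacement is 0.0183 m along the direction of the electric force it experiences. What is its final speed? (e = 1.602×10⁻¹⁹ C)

B does no work; ΔKE = |q|E d.
½mv_f² = ½mv₀² + |q|Ed = ½(7.47×10⁻²⁶)(5.50×10⁴)² + (1.602×10⁻¹⁹)(4.91×10⁴)(0.0183) ≈ 1.130×10⁻¹⁶ J + 1.439×10⁻¹⁶ J ≈ 2.569×10⁻¹⁶ J.
v_f = √(2·2.569×10⁻¹⁶/7.47×10⁻²⁶) ≈ 8.29×10⁴ m/s.

v_f ≈ 8.29×10⁴ m/s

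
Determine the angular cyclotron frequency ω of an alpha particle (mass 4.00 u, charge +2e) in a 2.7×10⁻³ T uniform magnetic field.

ω ≈ 1.3×10⁵ rad/s

ω = |q|B/m.
ω = (3.204×10⁻¹⁹)(2.7×10⁻³)/6.644×10⁻²⁷ ≈ 1.3×10⁵ rad/s.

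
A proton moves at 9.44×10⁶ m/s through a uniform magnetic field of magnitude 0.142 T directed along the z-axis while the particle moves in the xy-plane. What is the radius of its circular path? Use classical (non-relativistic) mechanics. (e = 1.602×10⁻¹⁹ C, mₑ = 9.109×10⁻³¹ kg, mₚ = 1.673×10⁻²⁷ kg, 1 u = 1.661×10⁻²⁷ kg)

r ≈ 0.694 m

The magnetic force provides the centripetal force: |q|vB = mv²/r.
r = mv/(|q|B) = (1.673×10⁻²⁷)(9.44×10⁶)/((1.602×10⁻¹⁹)(0.142)) ≈ 0.694 m.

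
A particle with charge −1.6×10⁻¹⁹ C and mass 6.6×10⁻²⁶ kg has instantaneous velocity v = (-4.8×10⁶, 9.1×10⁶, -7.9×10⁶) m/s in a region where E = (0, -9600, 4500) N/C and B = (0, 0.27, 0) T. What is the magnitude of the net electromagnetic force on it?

v×B = (2.13×10⁶, 0, -1.30×10⁶) N/C.
E + v×B = (2.13×10⁶, -9600, -1.29×10⁶) N/C.
F = q(E + v×B) = (−1.6×10⁻¹⁹ C)·(2.13×10⁶, -9600, -1.29×10⁶) = (-3.41×10⁻¹³, 1.54×10⁻¹⁵, 2.07×10⁻¹³) N.
|F| = 3.99×10⁻¹³ N.

|F| ≈ 3.99×10⁻¹³ N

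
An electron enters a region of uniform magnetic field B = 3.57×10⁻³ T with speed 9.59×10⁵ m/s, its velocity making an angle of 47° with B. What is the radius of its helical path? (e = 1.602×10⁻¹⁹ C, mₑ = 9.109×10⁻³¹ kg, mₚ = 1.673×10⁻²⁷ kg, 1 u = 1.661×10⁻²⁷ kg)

r ≈ 1.12×10⁻³ m

v⊥ = v sinθ = 9.59×10⁵·sin47° ≈ 7.014×10⁵ m/s.
r = m v⊥/(|q|B) = (9.109×10⁻³¹)(7.014×10⁵)/((1.602×10⁻¹⁹)(3.57×10⁻³)) ≈ 1.12×10⁻³ m.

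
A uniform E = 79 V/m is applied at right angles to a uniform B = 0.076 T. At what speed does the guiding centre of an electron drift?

v_d ≈ 1000 m/s

The E×B drift speed is v_d = E/B.
v_d = 79/0.076 = 1000 m/s.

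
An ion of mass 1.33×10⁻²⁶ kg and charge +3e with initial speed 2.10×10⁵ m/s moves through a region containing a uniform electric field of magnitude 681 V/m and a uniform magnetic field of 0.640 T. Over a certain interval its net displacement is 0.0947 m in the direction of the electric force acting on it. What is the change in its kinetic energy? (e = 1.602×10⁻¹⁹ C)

The magnetic force is always ⟂ v and does no work; only the electric force changes KE.
ΔKE = F_E · d = |q|E d = (4.806×10⁻¹⁹)(681)(0.0947) ≈ 3.10×10⁻¹⁷ J.

ΔKE ≈ 3.10×10⁻¹⁷ J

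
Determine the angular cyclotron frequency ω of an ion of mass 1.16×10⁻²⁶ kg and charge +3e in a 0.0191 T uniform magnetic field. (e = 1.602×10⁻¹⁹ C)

ω = |q|B/m.
ω = (4.806×10⁻¹⁹)(0.0191)/1.16×10⁻²⁶ ≈ 7.91×10⁵ rad/s.

ω ≈ 7.91×10⁵ rad/s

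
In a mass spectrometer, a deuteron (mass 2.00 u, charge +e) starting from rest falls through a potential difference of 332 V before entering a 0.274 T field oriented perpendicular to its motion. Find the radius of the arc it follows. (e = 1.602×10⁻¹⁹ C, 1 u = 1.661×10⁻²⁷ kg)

Acceleration: |q|V = ½mv² ⇒ v = √(2|q|V/m) = √(2·1.602×10⁻¹⁹·332/3.322×10⁻²⁷) ≈ 1.789×10⁵ m/s.
In the field: r = mv/(|q|B) = (3.322×10⁻²⁷)(1.789×10⁵)/((1.602×10⁻¹⁹)(0.274)) ≈ 0.0135 m.

r ≈ 0.0135 m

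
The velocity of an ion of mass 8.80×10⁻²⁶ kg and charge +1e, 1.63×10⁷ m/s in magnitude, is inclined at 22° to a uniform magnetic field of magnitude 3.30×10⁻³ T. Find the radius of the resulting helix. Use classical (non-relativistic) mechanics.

v⊥ = v sinθ = 1.63×10⁷·sin22° ≈ 6.106×10⁶ m/s.
r = m v⊥/(|q|B) = (8.80×10⁻²⁶)(6.106×10⁶)/((1.602×10⁻¹⁹)(3.30×10⁻³)) ≈ 1020 m.

r ≈ 1020 m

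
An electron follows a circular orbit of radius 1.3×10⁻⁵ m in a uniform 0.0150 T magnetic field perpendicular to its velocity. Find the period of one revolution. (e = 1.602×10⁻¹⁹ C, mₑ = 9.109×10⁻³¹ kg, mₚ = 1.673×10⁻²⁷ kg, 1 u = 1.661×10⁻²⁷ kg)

T ≈ 2.38×10⁻⁹ s

The cyclotron period depends only on m, q, B: T = 2πm/(|q|B).
T = 2π(9.109×10⁻³¹)/((1.602×10⁻¹⁹)(0.0150)) ≈ 2.38×10⁻⁹ s.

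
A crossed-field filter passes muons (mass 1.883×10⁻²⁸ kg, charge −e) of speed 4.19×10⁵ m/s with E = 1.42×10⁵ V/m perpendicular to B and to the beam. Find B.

B = 0.339 T

Balance of forces in the selector: qE = qvB ⇒ B = E/v.
B = 1.42×10⁵/4.19×10⁵ = 0.339 T.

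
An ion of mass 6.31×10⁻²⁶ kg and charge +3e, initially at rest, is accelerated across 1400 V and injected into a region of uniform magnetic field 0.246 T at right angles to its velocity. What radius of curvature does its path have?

Acceleration: |q|V = ½mv² ⇒ v = √(2|q|V/m) = √(2·4.806×10⁻¹⁹·1400/6.31×10⁻²⁶) ≈ 1.460×10⁵ m/s.
In the field: r = mv/(|q|B) = (6.31×10⁻²⁶)(1.460×10⁵)/((4.806×10⁻¹⁹)(0.246)) ≈ 0.0779 m.

r ≈ 0.0779 m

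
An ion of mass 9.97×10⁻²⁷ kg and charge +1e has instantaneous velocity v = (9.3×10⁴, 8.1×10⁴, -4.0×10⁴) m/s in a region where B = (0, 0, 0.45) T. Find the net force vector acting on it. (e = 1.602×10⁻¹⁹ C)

v×B = (3.64×10⁴, -4.18×10⁴, 0) N/C.
F = q v×B = (1.602×10⁻¹⁹ C)·(3.64×10⁴, -4.18×10⁴, 0) = (5.84×10⁻¹⁵, -6.70×10⁻¹⁵, 0) N.

F ≈ (5.84×10⁻¹⁵, -6.70×10⁻¹⁵, 0) N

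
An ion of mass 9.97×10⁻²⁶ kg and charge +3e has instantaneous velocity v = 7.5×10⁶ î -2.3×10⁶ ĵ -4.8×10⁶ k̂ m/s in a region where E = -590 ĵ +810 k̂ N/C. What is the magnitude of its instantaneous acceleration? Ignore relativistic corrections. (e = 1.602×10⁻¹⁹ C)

|a| ≈ 4.83×10⁹ m/s²

Only an electric field acts, so F = qE = (4.806×10⁻¹⁹ C)·(0, -590, 810) = (0, -2.84×10⁻¹⁶, 3.89×10⁻¹⁶) N.
|a| = |F|/m = 4.816×10⁻¹⁶/9.97×10⁻²⁶ ≈ 4.83×10⁹ m/s².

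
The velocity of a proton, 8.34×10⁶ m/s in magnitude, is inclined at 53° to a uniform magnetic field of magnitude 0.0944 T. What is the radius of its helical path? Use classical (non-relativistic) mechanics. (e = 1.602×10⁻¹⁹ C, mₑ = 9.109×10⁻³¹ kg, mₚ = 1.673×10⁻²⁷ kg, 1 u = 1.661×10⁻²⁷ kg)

v⊥ = v sinθ = 8.34×10⁶·sin53° ≈ 6.661×10⁶ m/s.
r = m v⊥/(|q|B) = (1.673×10⁻²⁷)(6.661×10⁶)/((1.602×10⁻¹⁹)(0.0944)) ≈ 0.737 m.

r ≈ 0.737 m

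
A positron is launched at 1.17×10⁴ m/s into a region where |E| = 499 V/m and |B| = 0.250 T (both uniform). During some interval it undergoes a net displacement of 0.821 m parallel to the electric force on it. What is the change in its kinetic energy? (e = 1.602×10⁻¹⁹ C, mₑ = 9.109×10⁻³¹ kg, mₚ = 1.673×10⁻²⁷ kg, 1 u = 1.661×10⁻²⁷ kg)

The magnetic force is always ⟂ v and does no work; only the electric force changes KE.
ΔKE = F_E · d = |q|E d = (1.602×10⁻¹⁹)(499)(0.821) ≈ 6.56×10⁻¹⁷ J.

ΔKE ≈ 6.56×10⁻¹⁷ J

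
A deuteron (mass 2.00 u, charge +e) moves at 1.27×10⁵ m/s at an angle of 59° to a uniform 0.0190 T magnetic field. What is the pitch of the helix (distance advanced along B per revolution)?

v∥ = v cosθ = 1.27×10⁵·cos59° ≈ 6.541×10⁴ m/s.
T = 2πm/(|q|B) = 2π(3.322×10⁻²⁷)/((1.602×10⁻¹⁹)(0.0190)) ≈ 6.857×10⁻⁶ s.
pitch = v∥ T = (6.541×10⁴)(6.857×10⁻⁶) ≈ 0.449 m.

p ≈ 0.449 m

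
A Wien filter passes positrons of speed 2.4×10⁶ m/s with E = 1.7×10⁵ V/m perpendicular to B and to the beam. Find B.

Balance of forces in the selector: qE = qvB ⇒ B = E/v.
B = 1.7×10⁵/2.4×10⁶ = 0.071 T.

B = 0.071 T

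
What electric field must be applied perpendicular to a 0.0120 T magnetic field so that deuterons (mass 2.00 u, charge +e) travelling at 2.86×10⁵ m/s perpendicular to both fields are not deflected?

For straight-line motion qE = qvB, so E = vB.
E = 2.86×10⁵ × 0.0120 = 3430 V/m.

E = 3430 V/m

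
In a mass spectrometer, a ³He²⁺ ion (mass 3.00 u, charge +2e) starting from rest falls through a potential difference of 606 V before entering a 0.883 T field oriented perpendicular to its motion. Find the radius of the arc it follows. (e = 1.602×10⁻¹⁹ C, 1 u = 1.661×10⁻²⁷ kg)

Acceleration: |q|V = ½mv² ⇒ v = √(2|q|V/m) = √(2·3.204×10⁻¹⁹·606/4.983×10⁻²⁷) ≈ 2.792×10⁵ m/s.
In the field: r = mv/(|q|B) = (4.983×10⁻²⁷)(2.792×10⁵)/((3.204×10⁻¹⁹)(0.883)) ≈ 4.92×10⁻³ m.

r ≈ 4.92×10⁻³ m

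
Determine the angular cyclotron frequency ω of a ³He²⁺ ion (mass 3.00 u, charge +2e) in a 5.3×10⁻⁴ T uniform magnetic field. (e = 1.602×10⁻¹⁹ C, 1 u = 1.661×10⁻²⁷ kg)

ω ≈ 3.4×10⁴ rad/s

ω = |q|B/m.
ω = (3.204×10⁻¹⁹)(5.3×10⁻⁴)/4.983×10⁻²⁷ ≈ 3.4×10⁴ rad/s.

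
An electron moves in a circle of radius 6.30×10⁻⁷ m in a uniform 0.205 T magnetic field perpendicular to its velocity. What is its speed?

From |q|vB = mv²/r, v = |q|Br/m.
v = (1.602×10⁻¹⁹)(0.205)(6.30×10⁻⁷)/9.109×10⁻³¹ ≈ 2.27×10⁴ m/s.

v ≈ 2.27×10⁴ m/s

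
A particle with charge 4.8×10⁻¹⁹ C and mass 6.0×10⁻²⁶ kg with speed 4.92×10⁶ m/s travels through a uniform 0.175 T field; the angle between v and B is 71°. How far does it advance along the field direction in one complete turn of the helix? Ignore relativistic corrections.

p ≈ 7.19 m

v∥ = v cosθ = 4.92×10⁶·cos71° ≈ 1.602×10⁶ m/s.
T = 2πm/(|q|B) = 2π(6.0×10⁻²⁶)/((4.8×10⁻¹⁹)(0.175)) ≈ 4.488×10⁻⁶ s.
pitch = v∥ T = (1.602×10⁶)(4.488×10⁻⁶) ≈ 7.19 m.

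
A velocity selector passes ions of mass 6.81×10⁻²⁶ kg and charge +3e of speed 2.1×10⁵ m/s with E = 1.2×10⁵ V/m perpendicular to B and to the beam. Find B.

B = 0.57 T

Balance of forces in the selector: qE = qvB ⇒ B = E/v.
B = 1.2×10⁵/2.1×10⁵ = 0.57 T.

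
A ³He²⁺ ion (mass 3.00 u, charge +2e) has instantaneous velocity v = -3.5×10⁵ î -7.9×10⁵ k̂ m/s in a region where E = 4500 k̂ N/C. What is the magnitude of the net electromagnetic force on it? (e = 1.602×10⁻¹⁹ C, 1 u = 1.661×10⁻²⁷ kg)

Only an electric field acts, so F = qE = (3.204×10⁻¹⁹ C)·(0, 0, 4500) = (0, 0, 1.44×10⁻¹⁵) N.
|F| = 1.44×10⁻¹⁵ N.

|F| ≈ 1.44×10⁻¹⁵ N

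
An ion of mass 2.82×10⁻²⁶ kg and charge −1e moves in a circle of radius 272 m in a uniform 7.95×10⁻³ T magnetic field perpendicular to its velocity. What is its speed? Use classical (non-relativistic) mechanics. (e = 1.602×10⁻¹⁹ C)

From |q|vB = mv²/r, v = |q|Br/m.
v = (1.602×10⁻¹⁹)(7.95×10⁻³)(272)/2.82×10⁻²⁶ ≈ 1.23×10⁷ m/s.

v ≈ 1.23×10⁷ m/s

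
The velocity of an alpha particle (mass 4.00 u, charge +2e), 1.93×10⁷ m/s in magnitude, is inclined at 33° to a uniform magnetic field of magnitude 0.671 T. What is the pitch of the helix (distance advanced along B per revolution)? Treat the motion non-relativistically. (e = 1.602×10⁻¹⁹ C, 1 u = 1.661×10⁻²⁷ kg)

p ≈ 3.14 m

v∥ = v cosθ = 1.93×10⁷·cos33° ≈ 1.619×10⁷ m/s.
T = 2πm/(|q|B) = 2π(6.644×10⁻²⁷)/((3.204×10⁻¹⁹)(0.671)) ≈ 1.942×10⁻⁷ s.
pitch = v∥ T = (1.619×10⁷)(1.942×10⁻⁷) ≈ 3.14 m.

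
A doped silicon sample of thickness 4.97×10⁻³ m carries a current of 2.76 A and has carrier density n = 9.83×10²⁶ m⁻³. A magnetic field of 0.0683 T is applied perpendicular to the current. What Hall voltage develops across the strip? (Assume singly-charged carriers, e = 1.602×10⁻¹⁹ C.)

V_H = IB/(n e t).
V_H = (2.76)(0.0683)/((9.83×10²⁶)(1.602×10⁻¹⁹)(4.97×10⁻³)) ≈ 2.41×10⁻⁷ V.

V_H ≈ 2.41×10⁻⁷ V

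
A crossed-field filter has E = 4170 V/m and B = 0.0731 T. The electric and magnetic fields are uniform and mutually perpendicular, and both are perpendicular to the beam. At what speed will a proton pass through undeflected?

v = 5.70×10⁴ m/s

Zero net Lorentz force requires |qE| = |q v×B|, i.e. E = vB.
v = E/B = 4170/0.0731 = 5.70×10⁴ m/s.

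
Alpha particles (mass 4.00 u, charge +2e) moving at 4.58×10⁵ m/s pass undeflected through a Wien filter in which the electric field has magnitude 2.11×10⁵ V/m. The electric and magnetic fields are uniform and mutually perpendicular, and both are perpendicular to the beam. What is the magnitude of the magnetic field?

B = 0.461 T

Balance of forces in the selector: qE = qvB ⇒ B = E/v.
B = 2.11×10⁵/4.58×10⁵ = 0.461 T.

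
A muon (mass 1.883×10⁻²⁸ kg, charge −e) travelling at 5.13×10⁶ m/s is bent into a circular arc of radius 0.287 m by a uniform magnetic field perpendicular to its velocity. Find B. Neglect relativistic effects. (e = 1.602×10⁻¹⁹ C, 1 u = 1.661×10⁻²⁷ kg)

B ≈ 0.0210 T

From |q|vB = mv²/r, B = mv/(|q|r).
B = (1.883×10⁻²⁸)(5.13×10⁶)/((1.602×10⁻¹⁹)(0.287)) ≈ 0.0210 T.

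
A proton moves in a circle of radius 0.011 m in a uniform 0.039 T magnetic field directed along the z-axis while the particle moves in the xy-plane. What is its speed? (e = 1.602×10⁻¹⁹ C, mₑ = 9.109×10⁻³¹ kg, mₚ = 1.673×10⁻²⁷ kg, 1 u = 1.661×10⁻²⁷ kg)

v ≈ 4.1×10⁴ m/s

From |q|vB = mv²/r, v = |q|Br/m.
v = (1.602×10⁻¹⁹)(0.039)(0.011)/1.673×10⁻²⁷ ≈ 4.1×10⁴ m/s.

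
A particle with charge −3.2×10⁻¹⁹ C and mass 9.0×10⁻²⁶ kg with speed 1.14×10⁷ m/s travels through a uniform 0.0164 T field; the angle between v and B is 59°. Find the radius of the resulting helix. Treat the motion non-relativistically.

v⊥ = v sinθ = 1.14×10⁷·sin59° ≈ 9.772×10⁶ m/s.
r = m v⊥/(|q|B) = (9.0×10⁻²⁶)(9.772×10⁶)/((3.2×10⁻¹⁹)(0.0164)) ≈ 168 m.

r ≈ 168 m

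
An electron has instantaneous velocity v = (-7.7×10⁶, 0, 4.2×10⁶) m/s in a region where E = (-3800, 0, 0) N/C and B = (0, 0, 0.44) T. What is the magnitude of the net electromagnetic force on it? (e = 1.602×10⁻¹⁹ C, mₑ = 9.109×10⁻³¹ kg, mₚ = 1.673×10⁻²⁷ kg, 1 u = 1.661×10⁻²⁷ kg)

|F| ≈ 5.43×10⁻¹³ N

v×B = (0, 3.39×10⁶, 0) N/C.
E + v×B = (-3800, 3.39×10⁶, 0) N/C.
F = q(E + v×B) = (−1.602×10⁻¹⁹ C)·(-3800, 3.39×10⁶, 0) = (6.09×10⁻¹⁶, -5.43×10⁻¹³, 0) N.
|F| = 5.43×10⁻¹³ N.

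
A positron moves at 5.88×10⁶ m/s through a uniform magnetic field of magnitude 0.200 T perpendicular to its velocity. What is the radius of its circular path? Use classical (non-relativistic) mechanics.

The magnetic force provides the centripetal force: |q|vB = mv²/r.
r = mv/(|q|B) = (9.109×10⁻³¹)(5.88×10⁶)/((1.602×10⁻¹⁹)(0.200)) ≈ 1.67×10⁻⁴ m.

r ≈ 1.67×10⁻⁴ m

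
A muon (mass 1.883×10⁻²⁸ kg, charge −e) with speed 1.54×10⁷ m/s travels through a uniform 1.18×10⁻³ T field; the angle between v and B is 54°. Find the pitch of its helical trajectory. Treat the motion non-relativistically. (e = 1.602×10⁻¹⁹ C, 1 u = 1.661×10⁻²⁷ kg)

v∥ = v cosθ = 1.54×10⁷·cos54° ≈ 9.052×10⁶ m/s.
T = 2πm/(|q|B) = 2π(1.883×10⁻²⁸)/((1.602×10⁻¹⁹)(1.18×10⁻³)) ≈ 6.259×10⁻⁶ s.
pitch = v∥ T = (9.052×10⁶)(6.259×10⁻⁶) ≈ 56.7 m.

p ≈ 56.7 m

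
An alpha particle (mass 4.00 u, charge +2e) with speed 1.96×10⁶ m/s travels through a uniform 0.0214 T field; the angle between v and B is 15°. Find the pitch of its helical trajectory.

p ≈ 11.5 m

v∥ = v cosθ = 1.96×10⁶·cos15° ≈ 1.893×10⁶ m/s.
T = 2πm/(|q|B) = 2π(6.644×10⁻²⁷)/((3.204×10⁻¹⁹)(0.0214)) ≈ 6.088×10⁻⁶ s.
pitch = v∥ T = (1.893×10⁶)(6.088×10⁻⁶) ≈ 11.5 m.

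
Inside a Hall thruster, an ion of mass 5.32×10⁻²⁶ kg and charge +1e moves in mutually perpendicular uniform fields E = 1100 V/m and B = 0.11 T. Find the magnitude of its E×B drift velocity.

v_d ≈ 1.0×10⁴ m/s

In crossed fields the guiding centre drifts at v_d = |E×B|/B² = E/B, independent of charge and mass.
v_d = 1100/0.11 = 1.0×10⁴ m/s.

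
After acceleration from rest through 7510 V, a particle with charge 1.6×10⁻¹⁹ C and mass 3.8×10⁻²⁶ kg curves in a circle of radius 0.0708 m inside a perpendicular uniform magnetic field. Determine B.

B ≈ 0.844 T

v = √(2|q|V/m) = √(2·1.6×10⁻¹⁹·7510/3.8×10⁻²⁶) ≈ 2.515×10⁵ m/s.
B = mv/(|q|r) = (3.8×10⁻²⁶)(2.515×10⁵)/((1.6×10⁻¹⁹)(0.0708)) ≈ 0.844 T.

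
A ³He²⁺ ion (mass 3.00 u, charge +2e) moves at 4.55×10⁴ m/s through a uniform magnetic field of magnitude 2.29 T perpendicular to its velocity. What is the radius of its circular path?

The magnetic force provides the centripetal force: |q|vB = mv²/r.
r = mv/(|q|B) = (4.983×10⁻²⁷)(4.55×10⁴)/((3.204×10⁻¹⁹)(2.29)) ≈ 3.09×10⁻⁴ m.

r ≈ 3.09×10⁻⁴ m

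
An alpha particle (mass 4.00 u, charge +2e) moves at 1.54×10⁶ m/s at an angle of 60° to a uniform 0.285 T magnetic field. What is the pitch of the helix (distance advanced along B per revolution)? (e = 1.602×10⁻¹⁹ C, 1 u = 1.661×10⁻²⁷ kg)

p ≈ 0.352 m

v∥ = v cosθ = 1.54×10⁶·cos60° ≈ 7.700×10⁵ m/s.
T = 2πm/(|q|B) = 2π(6.644×10⁻²⁷)/((3.204×10⁻¹⁹)(0.285)) ≈ 4.572×10⁻⁷ s.
pitch = v∥ T = (7.700×10⁵)(4.572×10⁻⁷) ≈ 0.352 m.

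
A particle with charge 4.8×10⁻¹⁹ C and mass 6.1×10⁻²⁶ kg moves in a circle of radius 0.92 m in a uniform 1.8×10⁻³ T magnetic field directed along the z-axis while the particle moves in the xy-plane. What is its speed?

From |q|vB = mv²/r, v = |q|Br/m.
v = (4.8×10⁻¹⁹)(1.8×10⁻³)(0.92)/6.1×10⁻²⁶ ≈ 1.3×10⁴ m/s.

v ≈ 1.3×10⁴ m/s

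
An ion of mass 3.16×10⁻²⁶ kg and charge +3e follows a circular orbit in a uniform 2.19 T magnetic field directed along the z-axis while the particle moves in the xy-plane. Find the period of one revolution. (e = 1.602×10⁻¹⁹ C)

T ≈ 1.89×10⁻⁷ s

The cyclotron period depends only on m, q, B: T = 2πm/(|q|B).
T = 2π(3.16×10⁻²⁶)/((4.806×10⁻¹⁹)(2.19)) ≈ 1.89×10⁻⁷ s.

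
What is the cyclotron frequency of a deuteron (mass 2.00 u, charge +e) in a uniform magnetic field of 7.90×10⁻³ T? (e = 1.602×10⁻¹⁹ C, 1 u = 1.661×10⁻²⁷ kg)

f = |q|B/(2πm).
f = (1.602×10⁻¹⁹)(7.90×10⁻³)/(2π·3.322×10⁻²⁷) ≈ 6.06×10⁴ Hz.

f ≈ 6.06×10⁴ Hz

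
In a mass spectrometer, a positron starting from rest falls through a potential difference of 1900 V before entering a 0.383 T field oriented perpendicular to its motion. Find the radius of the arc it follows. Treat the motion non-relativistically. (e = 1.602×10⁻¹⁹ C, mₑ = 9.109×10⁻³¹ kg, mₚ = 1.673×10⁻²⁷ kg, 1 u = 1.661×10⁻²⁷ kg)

r ≈ 3.84×10⁻⁴ m

Acceleration: |q|V = ½mv² ⇒ v = √(2|q|V/m) = √(2·1.602×10⁻¹⁹·1900/9.109×10⁻³¹) ≈ 2.585×10⁷ m/s.
In the field: r = mv/(|q|B) = (9.109×10⁻³¹)(2.585×10⁷)/((1.602×10⁻¹⁹)(0.383)) ≈ 3.84×10⁻⁴ m.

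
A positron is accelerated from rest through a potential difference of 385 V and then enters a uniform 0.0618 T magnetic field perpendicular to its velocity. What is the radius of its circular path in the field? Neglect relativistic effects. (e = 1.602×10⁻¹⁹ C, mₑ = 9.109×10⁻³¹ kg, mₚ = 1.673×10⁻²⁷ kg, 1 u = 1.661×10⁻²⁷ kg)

Acceleration: |q|V = ½mv² ⇒ v = √(2|q|V/m) = √(2·1.602×10⁻¹⁹·385/9.109×10⁻³¹) ≈ 1.164×10⁷ m/s.
In the field: r = mv/(|q|B) = (9.109×10⁻³¹)(1.164×10⁷)/((1.602×10⁻¹⁹)(0.0618)) ≈ 1.07×10⁻³ m.

r ≈ 1.07×10⁻³ m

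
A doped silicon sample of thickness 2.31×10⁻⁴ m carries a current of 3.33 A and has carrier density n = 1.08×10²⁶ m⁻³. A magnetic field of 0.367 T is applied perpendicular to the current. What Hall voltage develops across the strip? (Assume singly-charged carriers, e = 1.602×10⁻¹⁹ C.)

V_H = IB/(n e t).
V_H = (3.33)(0.367)/((1.08×10²⁶)(1.602×10⁻¹⁹)(2.31×10⁻⁴)) ≈ 3.06×10⁻⁴ V.

V_H ≈ 3.06×10⁻⁴ V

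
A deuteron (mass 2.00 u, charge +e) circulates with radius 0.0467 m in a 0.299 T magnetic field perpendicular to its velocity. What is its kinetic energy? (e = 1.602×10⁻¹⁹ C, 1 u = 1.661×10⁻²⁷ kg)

v = |q|Br/m, then KE = ½mv² = (qBr)²/(2m).
v = (1.602×10⁻¹⁹)(0.299)(0.0467)/3.322×10⁻²⁷ ≈ 6.734×10⁵ m/s.
KE = ½(3.322×10⁻²⁷)(6.734×10⁵)² ≈ 7.53×10⁻¹⁶ J.

KE ≈ 7.53×10⁻¹⁶ J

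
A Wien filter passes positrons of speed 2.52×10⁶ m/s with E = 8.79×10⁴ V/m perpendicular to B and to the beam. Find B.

Balance of forces in the selector: qE = qvB ⇒ B = E/v.
B = 8.79×10⁴/2.52×10⁶ = 0.0349 T.

B = 0.0349 T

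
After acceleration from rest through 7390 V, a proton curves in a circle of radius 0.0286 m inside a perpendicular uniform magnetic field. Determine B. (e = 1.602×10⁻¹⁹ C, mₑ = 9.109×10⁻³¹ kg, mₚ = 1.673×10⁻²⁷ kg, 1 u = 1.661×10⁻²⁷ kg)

v = √(2|q|V/m) = √(2·1.602×10⁻¹⁹·7390/1.673×10⁻²⁷) ≈ 1.190×10⁶ m/s.
B = mv/(|q|r) = (1.673×10⁻²⁷)(1.190×10⁶)/((1.602×10⁻¹⁹)(0.0286)) ≈ 0.434 T.

B ≈ 0.434 T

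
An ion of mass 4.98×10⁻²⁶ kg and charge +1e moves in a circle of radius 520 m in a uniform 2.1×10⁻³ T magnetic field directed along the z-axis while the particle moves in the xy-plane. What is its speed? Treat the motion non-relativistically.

v ≈ 3.5×10⁶ m/s

From |q|vB = mv²/r, v = |q|Br/m.
v = (1.602×10⁻¹⁹)(2.1×10⁻³)(520)/4.98×10⁻²⁶ ≈ 3.5×10⁶ m/s.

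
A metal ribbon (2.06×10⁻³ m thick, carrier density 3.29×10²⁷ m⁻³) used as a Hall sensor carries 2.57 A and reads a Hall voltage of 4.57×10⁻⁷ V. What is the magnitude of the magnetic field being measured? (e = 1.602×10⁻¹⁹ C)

B ≈ 0.193 T

From V_H = IB/(n e t), B = V_H n e t / I.
B = (4.57×10⁻⁷)(3.29×10²⁷)(1.602×10⁻¹⁹)(2.06×10⁻³)/2.57 ≈ 0.193 T.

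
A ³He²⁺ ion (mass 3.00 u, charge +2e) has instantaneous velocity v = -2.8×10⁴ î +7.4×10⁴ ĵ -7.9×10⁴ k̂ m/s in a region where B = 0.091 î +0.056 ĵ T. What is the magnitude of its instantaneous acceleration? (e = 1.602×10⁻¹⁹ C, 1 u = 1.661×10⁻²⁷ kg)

|a| ≈ 7.61×10¹¹ m/s²

v×B = (4420, -7190, -8300) N/C.
F = q v×B = (3.204×10⁻¹⁹ C)·(4420, -7190, -8300) = (1.42×10⁻¹⁵, -2.30×10⁻¹⁵, -2.66×10⁻¹⁵) N.
|a| = |F|/m = 3.793×10⁻¹⁵/4.983×10⁻²⁷ ≈ 7.61×10¹¹ m/s².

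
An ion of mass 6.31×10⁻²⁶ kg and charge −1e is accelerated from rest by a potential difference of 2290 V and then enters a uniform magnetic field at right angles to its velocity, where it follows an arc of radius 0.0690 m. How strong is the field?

v = √(2|q|V/m) = √(2·1.602×10⁻¹⁹·2290/6.31×10⁻²⁶) ≈ 1.078×10⁵ m/s.
B = mv/(|q|r) = (6.31×10⁻²⁶)(1.078×10⁵)/((1.602×10⁻¹⁹)(0.0690)) ≈ 0.616 T.

B ≈ 0.616 T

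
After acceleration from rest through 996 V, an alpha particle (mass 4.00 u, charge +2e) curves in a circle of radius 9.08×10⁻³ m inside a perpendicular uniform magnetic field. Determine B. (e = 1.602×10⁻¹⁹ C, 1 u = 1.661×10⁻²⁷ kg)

v = √(2|q|V/m) = √(2·3.204×10⁻¹⁹·996/6.644×10⁻²⁷) ≈ 3.099×10⁵ m/s.
B = mv/(|q|r) = (6.644×10⁻²⁷)(3.099×10⁵)/((3.204×10⁻¹⁹)(9.08×10⁻³)) ≈ 0.708 T.

B ≈ 0.708 T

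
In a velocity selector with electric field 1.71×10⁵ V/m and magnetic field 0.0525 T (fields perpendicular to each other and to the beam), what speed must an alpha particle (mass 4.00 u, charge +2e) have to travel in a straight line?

v = 3.26×10⁶ m/s

Straight-line motion ⇒ electric and magnetic forces cancel, so E = vB.
v = E/B = 1.71×10⁵/0.0525 = 3.26×10⁶ m/s.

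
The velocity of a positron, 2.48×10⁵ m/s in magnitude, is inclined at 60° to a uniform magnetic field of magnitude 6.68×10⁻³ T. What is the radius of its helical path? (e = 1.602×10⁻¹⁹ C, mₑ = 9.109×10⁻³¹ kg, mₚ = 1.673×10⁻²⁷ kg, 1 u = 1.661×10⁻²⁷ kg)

r ≈ 1.83×10⁻⁴ m

v⊥ = v sinθ = 2.48×10⁵·sin60° ≈ 2.148×10⁵ m/s.
r = m v⊥/(|q|B) = (9.109×10⁻³¹)(2.148×10⁵)/((1.602×10⁻¹⁹)(6.68×10⁻³)) ≈ 1.83×10⁻⁴ m.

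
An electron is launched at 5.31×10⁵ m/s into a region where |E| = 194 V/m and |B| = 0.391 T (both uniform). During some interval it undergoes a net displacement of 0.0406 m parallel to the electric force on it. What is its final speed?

v_f ≈ 1.75×10⁶ m/s

B does no work; ΔKE = |q|E d.
½mv_f² = ½mv₀² + |q|Ed = ½(9.109×10⁻³¹)(5.31×10⁵)² + (1.602×10⁻¹⁹)(194)(0.0406) ≈ 1.284×10⁻¹⁹ J + 1.262×10⁻¹⁸ J ≈ 1.390×10⁻¹⁸ J.
v_f = √(2·1.390×10⁻¹⁸/9.109×10⁻³¹) ≈ 1.75×10⁶ m/s.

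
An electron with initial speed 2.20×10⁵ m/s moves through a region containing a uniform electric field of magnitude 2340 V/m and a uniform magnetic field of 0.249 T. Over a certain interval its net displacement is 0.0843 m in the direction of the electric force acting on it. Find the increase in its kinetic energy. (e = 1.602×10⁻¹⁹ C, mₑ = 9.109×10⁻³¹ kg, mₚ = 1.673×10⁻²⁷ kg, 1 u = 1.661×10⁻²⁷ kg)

The magnetic force is always ⟂ v and does no work; only the electric force changes KE.
ΔKE = F_E · d = |q|E d = (1.602×10⁻¹⁹)(2340)(0.0843) ≈ 3.16×10⁻¹⁷ J.

ΔKE ≈ 3.16×10⁻¹⁷ J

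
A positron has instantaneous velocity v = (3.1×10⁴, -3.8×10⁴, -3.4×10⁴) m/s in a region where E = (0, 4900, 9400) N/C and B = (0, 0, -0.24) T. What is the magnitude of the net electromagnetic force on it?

|F| ≈ 2.88×10⁻¹⁵ N

v×B = (9120, 7440, 0) N/C.
E + v×B = (9120, 1.23×10⁴, 9400) N/C.
F = q(E + v×B) = (1.602×10⁻¹⁹ C)·(9120, 1.23×10⁴, 9400) = (1.46×10⁻¹⁵, 1.98×10⁻¹⁵, 1.51×10⁻¹⁵) N.
|F| = 2.88×10⁻¹⁵ N.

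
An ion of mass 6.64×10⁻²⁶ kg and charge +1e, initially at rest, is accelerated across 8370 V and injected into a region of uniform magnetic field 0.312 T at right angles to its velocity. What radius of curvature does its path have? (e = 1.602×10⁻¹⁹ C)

Acceleration: |q|V = ½mv² ⇒ v = √(2|q|V/m) = √(2·1.602×10⁻¹⁹·8370/6.64×10⁻²⁶) ≈ 2.010×10⁵ m/s.
In the field: r = mv/(|q|B) = (6.64×10⁻²⁶)(2.010×10⁵)/((1.602×10⁻¹⁹)(0.312)) ≈ 0.267 m.

r ≈ 0.267 m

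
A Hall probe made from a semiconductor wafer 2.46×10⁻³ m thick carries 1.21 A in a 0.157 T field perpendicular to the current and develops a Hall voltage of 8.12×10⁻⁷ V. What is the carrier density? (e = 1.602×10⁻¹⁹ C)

From V_H = IB/(n e t), n = IB/(V_H e t).
n = (1.21)(0.157)/((8.12×10⁻⁷)(1.602×10⁻¹⁹)(2.46×10⁻³)) ≈ 5.94×10²⁶ m⁻³.

n ≈ 5.94×10²⁶ m⁻³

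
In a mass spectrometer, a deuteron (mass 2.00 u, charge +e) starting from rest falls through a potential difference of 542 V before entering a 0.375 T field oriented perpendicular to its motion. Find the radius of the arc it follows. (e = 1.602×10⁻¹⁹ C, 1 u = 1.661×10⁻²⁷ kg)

r ≈ 0.0126 m

Acceleration: |q|V = ½mv² ⇒ v = √(2|q|V/m) = √(2·1.602×10⁻¹⁹·542/3.322×10⁻²⁷) ≈ 2.286×10⁵ m/s.
In the field: r = mv/(|q|B) = (3.322×10⁻²⁷)(2.286×10⁵)/((1.602×10⁻¹⁹)(0.375)) ≈ 0.0126 m.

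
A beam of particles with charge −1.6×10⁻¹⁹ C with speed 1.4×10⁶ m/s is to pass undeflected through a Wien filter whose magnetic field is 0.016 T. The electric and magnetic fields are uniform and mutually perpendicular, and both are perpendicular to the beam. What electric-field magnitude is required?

For straight-line motion qE = qvB, so E = vB.
E = 1.4×10⁶ × 0.016 = 2.2×10⁴ V/m.

E = 2.2×10⁴ V/m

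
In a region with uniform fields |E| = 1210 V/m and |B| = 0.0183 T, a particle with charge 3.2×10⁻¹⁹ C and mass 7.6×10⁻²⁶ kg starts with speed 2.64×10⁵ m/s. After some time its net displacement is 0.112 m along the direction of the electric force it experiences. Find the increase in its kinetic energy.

The magnetic force is always ⟂ v and does no work; only the electric force changes KE.
ΔKE = F_E · d = |q|E d = (3.2×10⁻¹⁹)(1210)(0.112) ≈ 4.34×10⁻¹⁷ J.

ΔKE ≈ 4.34×10⁻¹⁷ J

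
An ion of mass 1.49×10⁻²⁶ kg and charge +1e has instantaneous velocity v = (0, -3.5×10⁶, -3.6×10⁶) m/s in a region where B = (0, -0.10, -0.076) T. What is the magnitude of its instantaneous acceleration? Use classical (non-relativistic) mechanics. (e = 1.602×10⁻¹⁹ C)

v×B = (-9.40×10⁴, 0, 0) N/C.
F = q v×B = (1.602×10⁻¹⁹ C)·(-9.40×10⁴, 0, 0) = (-1.51×10⁻¹⁴, 0, 0) N.
|a| = |F|/m = 1.506×10⁻¹⁴/1.49×10⁻²⁶ ≈ 1.01×10¹² m/s².

|a| ≈ 1.01×10¹² m/s²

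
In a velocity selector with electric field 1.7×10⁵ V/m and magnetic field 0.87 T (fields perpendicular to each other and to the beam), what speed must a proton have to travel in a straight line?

Straight-line motion ⇒ electric and magnetic forces cancel, so E = vB.
v = E/B = 1.7×10⁵/0.87 = 2.0×10⁵ m/s.

v = 2.0×10⁵ m/s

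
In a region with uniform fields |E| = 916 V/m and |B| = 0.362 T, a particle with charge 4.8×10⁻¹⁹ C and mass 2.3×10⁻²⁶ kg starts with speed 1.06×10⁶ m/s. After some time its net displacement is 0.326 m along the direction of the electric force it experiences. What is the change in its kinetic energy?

ΔKE ≈ 1.43×10⁻¹⁶ J

The magnetic force is always ⟂ v and does no work; only the electric force changes KE.
ΔKE = F_E · d = |q|E d = (4.8×10⁻¹⁹)(916)(0.326) ≈ 1.43×10⁻¹⁶ J.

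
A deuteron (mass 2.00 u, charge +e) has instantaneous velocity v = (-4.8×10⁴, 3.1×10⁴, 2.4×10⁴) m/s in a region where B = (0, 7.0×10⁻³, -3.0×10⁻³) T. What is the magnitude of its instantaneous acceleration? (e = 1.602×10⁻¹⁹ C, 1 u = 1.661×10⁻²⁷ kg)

|a| ≈ 2.17×10¹⁰ m/s²

v×B = (-261, -144, -336) N/C.
F = q v×B = (1.602×10⁻¹⁹ C)·(-261, -144, -336) = (-4.18×10⁻¹⁷, -2.31×10⁻¹⁷, -5.38×10⁻¹⁷) N.
|a| = |F|/m = 7.196×10⁻¹⁷/3.322×10⁻²⁷ ≈ 2.17×10¹⁰ m/s².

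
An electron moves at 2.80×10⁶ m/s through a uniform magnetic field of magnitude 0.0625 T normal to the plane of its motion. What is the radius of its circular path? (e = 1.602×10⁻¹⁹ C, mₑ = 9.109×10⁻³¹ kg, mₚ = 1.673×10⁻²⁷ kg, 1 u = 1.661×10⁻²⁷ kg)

r ≈ 2.55×10⁻⁴ m

The magnetic force provides the centripetal force: |q|vB = mv²/r.
r = mv/(|q|B) = (9.109×10⁻³¹)(2.80×10⁶)/((1.602×10⁻¹⁹)(0.0625)) ≈ 2.55×10⁻⁴ m.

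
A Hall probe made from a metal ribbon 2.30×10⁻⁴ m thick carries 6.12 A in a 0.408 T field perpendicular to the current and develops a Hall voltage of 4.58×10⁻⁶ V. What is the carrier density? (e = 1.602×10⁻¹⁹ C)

From V_H = IB/(n e t), n = IB/(V_H e t).
n = (6.12)(0.408)/((4.58×10⁻⁶)(1.602×10⁻¹⁹)(2.30×10⁻⁴)) ≈ 1.48×10²⁸ m⁻³.

n ≈ 1.48×10²⁸ m⁻³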